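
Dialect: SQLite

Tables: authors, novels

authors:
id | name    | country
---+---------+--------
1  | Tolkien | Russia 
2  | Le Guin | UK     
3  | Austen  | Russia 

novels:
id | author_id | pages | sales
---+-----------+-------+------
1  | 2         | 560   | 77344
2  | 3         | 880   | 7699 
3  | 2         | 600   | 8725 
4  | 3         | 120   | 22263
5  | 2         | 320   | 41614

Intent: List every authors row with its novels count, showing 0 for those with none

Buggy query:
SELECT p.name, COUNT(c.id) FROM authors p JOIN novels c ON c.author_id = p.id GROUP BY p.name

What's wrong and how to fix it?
Bug: INNER JOIN drops authors rows that have no matching novels rows

Fix: Switch to LEFT JOIN to retain unmatched parent rows

Corrected query:
SELECT p.name, COUNT(c.id) FROM authors p LEFT JOIN novels c ON c.author_id = p.id GROUP BY p.name

Result:
name    | COUNT(c.id)
--------+------------
Austen  | 2          
Le Guin | 3          
Tolkien | 0          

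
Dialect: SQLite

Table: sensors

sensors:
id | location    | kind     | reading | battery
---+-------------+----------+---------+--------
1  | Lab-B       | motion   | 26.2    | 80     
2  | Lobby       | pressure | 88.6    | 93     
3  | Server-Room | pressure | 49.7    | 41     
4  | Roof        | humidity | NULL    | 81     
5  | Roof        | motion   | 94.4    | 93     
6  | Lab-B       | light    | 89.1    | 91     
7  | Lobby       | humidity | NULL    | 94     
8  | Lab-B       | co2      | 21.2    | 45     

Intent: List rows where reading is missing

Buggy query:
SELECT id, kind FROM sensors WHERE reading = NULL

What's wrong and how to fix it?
Bug: '= NULL' is always unknown in SQL three-valued logic, so no rows match

Fix: Use IS NULL to test for NULL

Corrected query:
SELECT id, kind FROM sensors WHERE reading IS NULL

Result:
id | kind    
---+---------
4  | humidity
7  | humidity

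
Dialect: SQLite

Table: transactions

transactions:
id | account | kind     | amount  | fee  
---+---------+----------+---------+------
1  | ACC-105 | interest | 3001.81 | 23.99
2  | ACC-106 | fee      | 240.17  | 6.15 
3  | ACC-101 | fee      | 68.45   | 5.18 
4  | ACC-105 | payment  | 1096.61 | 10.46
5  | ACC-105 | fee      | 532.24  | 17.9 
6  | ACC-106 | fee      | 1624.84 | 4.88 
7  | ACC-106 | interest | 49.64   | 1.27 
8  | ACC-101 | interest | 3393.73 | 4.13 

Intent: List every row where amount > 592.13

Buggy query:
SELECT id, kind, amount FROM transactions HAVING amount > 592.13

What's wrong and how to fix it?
Bug: HAVING filters the output of aggregation, but this query has no GROUP BY and no aggregate functions, so SQLite rejects it (HAVING clause on a non-aggregate query); the condition here is per row

Fix: Replace HAVING with WHERE since the condition applies to individual rows

Corrected query:
SELECT id, kind, amount FROM transactions WHERE amount > 592.13

Result:
id | kind     | amount 
---+----------+--------
1  | interest | 3001.81
4  | payment  | 1096.61
6  | fee      | 1624.84
8  | interest | 3393.73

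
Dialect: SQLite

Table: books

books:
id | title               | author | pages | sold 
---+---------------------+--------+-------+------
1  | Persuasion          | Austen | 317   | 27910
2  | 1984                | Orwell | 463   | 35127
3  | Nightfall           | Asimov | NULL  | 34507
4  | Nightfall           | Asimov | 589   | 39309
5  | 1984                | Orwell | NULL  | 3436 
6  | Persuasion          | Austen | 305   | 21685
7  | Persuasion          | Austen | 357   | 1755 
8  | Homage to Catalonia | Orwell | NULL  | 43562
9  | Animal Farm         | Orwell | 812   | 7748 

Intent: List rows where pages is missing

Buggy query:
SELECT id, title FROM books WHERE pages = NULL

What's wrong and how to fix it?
Bug: '= NULL' is always unknown in SQL three-valued logic, so no rows match

Fix: Replace '= NULL' with 'IS NULL'

Corrected query:
SELECT id, title FROM books WHERE pages IS NULL

Result:
id | title              
---+--------------------
3  | Nightfall          
5  | 1984               
8  | Homage to Catalonia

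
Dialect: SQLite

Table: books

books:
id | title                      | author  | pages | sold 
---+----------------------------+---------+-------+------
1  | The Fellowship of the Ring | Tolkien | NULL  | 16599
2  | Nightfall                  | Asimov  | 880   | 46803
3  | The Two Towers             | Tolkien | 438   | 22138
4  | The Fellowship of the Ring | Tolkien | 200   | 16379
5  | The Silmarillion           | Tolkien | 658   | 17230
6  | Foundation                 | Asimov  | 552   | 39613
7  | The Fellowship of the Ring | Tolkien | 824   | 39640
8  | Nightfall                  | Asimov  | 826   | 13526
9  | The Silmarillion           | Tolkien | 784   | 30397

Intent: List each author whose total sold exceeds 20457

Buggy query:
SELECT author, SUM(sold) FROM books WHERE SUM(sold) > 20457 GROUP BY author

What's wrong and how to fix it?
Bug: Aggregate functions cannot appear in a WHERE clause

Fix: Move the aggregate condition to a HAVING clause

Corrected query:
SELECT author, SUM(sold) FROM books GROUP BY author HAVING SUM(sold) > 20457

Result:
author  | SUM(sold)
--------+----------
Asimov  | 99942    
Tolkien | 142383   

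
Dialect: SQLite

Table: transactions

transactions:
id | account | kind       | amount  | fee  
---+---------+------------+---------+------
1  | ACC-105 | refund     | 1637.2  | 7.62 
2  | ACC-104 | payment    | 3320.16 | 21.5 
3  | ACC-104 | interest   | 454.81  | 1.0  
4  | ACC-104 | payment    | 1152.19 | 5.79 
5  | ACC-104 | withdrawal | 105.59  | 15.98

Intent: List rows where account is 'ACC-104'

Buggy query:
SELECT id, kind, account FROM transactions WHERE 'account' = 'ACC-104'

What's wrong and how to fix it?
Bug: 'account' in single quotes is a string literal, not the column; the comparison is literal-vs-literal and never true

Fix: Reference the column as account without single quotes

Corrected query:
SELECT id, kind, account FROM transactions WHERE account = 'ACC-104'

Result:
id | kind       | account
---+------------+--------
2  | payment    | ACC-104
3  | interest   | ACC-104
4  | payment    | ACC-104
5  | withdrawal | ACC-104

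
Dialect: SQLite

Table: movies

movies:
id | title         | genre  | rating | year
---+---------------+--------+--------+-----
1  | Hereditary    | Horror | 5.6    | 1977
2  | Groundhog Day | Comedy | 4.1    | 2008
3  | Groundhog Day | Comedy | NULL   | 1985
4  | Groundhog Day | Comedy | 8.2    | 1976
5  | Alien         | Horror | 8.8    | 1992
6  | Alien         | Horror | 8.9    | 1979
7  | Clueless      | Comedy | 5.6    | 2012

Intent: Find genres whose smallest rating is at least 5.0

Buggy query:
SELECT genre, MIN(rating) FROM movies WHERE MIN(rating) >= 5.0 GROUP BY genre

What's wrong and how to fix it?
Bug: MIN() in WHERE is a misuse of aggregate

Fix: Replace WHERE with HAVING after the GROUP BY

Corrected query:
SELECT genre, MIN(rating) FROM movies GROUP BY genre HAVING MIN(rating) >= 5.0

Result:
genre  | MIN(rating)
-------+------------
Horror | 5.6        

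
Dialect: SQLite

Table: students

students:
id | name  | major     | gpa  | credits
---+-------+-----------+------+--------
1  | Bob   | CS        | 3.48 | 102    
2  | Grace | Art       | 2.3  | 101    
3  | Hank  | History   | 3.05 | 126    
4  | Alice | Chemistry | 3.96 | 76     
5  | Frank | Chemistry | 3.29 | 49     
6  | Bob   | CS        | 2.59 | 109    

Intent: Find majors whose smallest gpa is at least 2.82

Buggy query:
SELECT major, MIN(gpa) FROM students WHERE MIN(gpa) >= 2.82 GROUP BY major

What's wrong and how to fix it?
Bug: MIN() in WHERE is a misuse of aggregate

Fix: Replace WHERE with HAVING after the GROUP BY

Corrected query:
SELECT major, MIN(gpa) FROM students GROUP BY major HAVING MIN(gpa) >= 2.82

Result:
major     | MIN(gpa)
----------+---------
Chemistry | 3.29    
History   | 3.05    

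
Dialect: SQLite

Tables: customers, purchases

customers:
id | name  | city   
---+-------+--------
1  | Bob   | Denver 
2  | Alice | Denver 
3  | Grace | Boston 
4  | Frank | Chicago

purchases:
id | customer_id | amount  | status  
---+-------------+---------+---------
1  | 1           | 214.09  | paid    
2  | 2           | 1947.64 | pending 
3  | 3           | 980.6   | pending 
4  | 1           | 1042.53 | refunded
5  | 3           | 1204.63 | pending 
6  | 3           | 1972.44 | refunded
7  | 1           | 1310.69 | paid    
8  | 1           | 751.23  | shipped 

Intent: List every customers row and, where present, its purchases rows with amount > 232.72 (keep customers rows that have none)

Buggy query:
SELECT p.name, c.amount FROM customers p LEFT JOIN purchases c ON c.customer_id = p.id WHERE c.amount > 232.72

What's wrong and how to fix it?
Bug: Filtering c.amount in WHERE discards the NULL rows produced by LEFT JOIN, turning it into an inner join

Fix: Put 'c.amount > 232.72' in the JOIN's ON clause instead of WHERE

Corrected query:
SELECT p.name, c.amount FROM customers p LEFT JOIN purchases c ON c.customer_id = p.id AND c.amount > 232.72

Result:
name  | amount 
------+--------
Bob   | 751.23 
Bob   | 1042.53
Bob   | 1310.69
Alice | 1947.64
Grace | 980.6  
Grace | 1204.63
Grace | 1972.44
Frank | NULL   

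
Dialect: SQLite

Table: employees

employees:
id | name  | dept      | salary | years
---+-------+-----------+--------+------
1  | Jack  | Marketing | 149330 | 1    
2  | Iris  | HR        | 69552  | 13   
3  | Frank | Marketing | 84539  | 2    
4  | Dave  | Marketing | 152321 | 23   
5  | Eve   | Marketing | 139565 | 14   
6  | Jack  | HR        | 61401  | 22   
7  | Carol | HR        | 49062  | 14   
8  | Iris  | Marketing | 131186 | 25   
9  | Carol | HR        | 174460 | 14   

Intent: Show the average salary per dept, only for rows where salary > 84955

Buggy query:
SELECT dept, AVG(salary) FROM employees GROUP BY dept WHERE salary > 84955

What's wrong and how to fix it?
Bug: Row-level WHERE must come before GROUP BY in the clause order

Fix: Place WHERE between FROM and GROUP BY

Corrected query:
SELECT dept, AVG(salary) FROM employees WHERE salary > 84955 GROUP BY dept

Result:
dept      | AVG(salary)
----------+------------
HR        | 174460     
Marketing | 143100.5   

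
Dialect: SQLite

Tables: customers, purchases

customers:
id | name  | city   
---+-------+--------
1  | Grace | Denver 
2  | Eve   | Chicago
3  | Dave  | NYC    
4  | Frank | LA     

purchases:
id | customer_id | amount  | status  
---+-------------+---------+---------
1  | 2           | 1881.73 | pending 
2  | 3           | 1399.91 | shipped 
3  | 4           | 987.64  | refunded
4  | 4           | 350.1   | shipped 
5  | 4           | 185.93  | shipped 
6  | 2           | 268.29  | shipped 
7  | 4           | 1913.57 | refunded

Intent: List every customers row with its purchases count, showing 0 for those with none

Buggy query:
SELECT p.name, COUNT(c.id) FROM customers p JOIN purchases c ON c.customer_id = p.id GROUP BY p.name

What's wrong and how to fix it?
Bug: An inner join excludes parents with zero children

Fix: Switch to LEFT JOIN to retain unmatched parent rows

Corrected query:
SELECT p.name, COUNT(c.id) FROM customers p LEFT JOIN purchases c ON c.customer_id = p.id GROUP BY p.name

Result:
name  | COUNT(c.id)
------+------------
Dave  | 1          
Eve   | 2          
Frank | 4          
Grace | 0          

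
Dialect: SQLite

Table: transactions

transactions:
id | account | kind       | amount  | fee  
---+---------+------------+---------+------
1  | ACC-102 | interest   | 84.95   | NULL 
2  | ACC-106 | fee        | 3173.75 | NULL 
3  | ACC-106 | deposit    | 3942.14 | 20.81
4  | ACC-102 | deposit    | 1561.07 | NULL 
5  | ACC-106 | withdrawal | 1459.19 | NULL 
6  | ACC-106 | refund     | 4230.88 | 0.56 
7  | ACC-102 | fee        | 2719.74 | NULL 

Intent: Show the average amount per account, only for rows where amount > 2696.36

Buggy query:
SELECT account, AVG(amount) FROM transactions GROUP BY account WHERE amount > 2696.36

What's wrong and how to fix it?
Bug: Row-level WHERE must come before GROUP BY in the clause order

Fix: Move the WHERE clause before GROUP BY

Corrected query:
SELECT account, AVG(amount) FROM transactions WHERE amount > 2696.36 GROUP BY account

Result:
account | AVG(amount)
--------+------------
ACC-102 | 2719.74    
ACC-106 | 3782.256667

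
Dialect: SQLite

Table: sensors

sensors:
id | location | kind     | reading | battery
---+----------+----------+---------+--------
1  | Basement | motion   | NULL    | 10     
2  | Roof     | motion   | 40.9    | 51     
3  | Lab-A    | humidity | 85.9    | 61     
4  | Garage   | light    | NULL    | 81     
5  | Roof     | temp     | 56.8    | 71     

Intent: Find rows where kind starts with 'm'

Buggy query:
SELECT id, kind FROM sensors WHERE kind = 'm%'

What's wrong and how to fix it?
Bug: '=' compares the literal string including the % character; pattern matching needs LIKE

Fix: Replace '=' with LIKE so 'm%' is treated as a pattern

Corrected query:
SELECT id, kind FROM sensors WHERE kind LIKE 'm%'

Result:
id | kind  
---+-------
1  | motion
2  | motion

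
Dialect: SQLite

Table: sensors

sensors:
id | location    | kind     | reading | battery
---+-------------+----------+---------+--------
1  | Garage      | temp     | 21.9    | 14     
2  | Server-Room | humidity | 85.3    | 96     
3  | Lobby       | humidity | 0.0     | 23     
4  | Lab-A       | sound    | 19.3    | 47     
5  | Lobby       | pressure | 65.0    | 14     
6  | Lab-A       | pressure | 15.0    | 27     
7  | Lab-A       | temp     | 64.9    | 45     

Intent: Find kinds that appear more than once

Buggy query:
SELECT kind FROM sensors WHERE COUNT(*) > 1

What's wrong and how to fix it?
Bug: WHERE can't reference COUNT(*); aggregates are computed after WHERE

Fix: Group first, then use HAVING for the count condition

Corrected query:
SELECT kind FROM sensors GROUP BY kind HAVING COUNT(*) > 1

Result:
kind    
--------
humidity
pressure
temp    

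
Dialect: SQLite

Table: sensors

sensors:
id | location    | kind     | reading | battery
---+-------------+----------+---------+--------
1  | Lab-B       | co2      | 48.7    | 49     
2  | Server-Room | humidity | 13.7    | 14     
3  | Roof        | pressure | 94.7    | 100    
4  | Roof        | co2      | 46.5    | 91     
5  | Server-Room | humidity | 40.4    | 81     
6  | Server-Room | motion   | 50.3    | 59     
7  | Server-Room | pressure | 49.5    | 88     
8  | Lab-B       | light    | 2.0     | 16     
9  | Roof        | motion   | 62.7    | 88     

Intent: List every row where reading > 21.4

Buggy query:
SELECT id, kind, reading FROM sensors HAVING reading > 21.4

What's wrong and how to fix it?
Bug: This is a non-aggregate query (no GROUP BY, no aggregates), so in SQLite the HAVING clause is invalid here; a row-level condition belongs in WHERE

Fix: Use WHERE for row-level filtering

Corrected query:
SELECT id, kind, reading FROM sensors WHERE reading > 21.4

Result:
id | kind     | reading
---+----------+--------
1  | co2      | 48.7   
3  | pressure | 94.7   
4  | co2      | 46.5   
5  | humidity | 40.4   
6  | motion   | 50.3   
7  | pressure | 49.5   
9  | motion   | 62.7   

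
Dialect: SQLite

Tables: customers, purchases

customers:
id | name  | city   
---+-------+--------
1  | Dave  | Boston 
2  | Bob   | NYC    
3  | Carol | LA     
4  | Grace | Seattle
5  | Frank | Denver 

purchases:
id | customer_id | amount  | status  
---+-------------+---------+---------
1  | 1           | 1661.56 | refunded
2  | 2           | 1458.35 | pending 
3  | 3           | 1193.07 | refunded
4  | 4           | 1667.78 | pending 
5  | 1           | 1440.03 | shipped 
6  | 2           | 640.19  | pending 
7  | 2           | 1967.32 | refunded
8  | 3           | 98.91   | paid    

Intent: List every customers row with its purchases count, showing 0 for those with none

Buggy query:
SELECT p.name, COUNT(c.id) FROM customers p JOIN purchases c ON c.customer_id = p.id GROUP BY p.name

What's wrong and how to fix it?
Bug: INNER JOIN drops customers rows that have no matching purchases rows

Fix: Use LEFT JOIN so parents without children still appear (COUNT(c.id) gives 0)

Corrected query:
SELECT p.name, COUNT(c.id) FROM customers p LEFT JOIN purchases c ON c.customer_id = p.id GROUP BY p.name

Result:
name  | COUNT(c.id)
------+------------
Bob   | 3          
Carol | 2          
Dave  | 2          
Frank | 0          
Grace | 1          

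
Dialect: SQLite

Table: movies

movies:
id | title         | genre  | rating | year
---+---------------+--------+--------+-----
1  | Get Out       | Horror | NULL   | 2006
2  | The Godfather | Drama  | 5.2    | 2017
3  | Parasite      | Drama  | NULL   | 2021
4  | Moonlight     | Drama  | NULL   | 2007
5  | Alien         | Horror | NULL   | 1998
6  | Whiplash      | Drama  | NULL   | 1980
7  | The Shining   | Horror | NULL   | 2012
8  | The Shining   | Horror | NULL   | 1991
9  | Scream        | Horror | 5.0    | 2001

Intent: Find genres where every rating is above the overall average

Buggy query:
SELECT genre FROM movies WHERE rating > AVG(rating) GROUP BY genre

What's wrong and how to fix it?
Bug: WHERE evaluates per row before aggregation, so AVG() is unavailable

Fix: Use a subquery for AVG and a HAVING MIN(...) filter so the condition holds for every row in the group

Corrected query:
SELECT genre FROM movies GROUP BY genre HAVING MIN(rating) > (SELECT AVG(rating) FROM movies)

Result:
genre
-----
Drama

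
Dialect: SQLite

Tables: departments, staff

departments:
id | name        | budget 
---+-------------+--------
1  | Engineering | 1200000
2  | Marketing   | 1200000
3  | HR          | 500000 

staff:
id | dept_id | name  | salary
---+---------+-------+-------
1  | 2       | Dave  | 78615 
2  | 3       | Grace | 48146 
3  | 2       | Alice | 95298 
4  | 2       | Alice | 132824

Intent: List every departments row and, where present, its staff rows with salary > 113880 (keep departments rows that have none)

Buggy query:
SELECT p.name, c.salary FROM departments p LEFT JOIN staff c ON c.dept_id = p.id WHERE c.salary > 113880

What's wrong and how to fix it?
Bug: Filtering c.salary in WHERE discards the NULL rows produced by LEFT JOIN, turning it into an inner join

Fix: Put 'c.salary > 113880' in the JOIN's ON clause instead of WHERE

Corrected query:
SELECT p.name, c.salary FROM departments p LEFT JOIN staff c ON c.dept_id = p.id AND c.salary > 113880

Result:
name        | salary
------------+-------
Engineering | NULL  
Marketing   | 132824
HR          | NULL  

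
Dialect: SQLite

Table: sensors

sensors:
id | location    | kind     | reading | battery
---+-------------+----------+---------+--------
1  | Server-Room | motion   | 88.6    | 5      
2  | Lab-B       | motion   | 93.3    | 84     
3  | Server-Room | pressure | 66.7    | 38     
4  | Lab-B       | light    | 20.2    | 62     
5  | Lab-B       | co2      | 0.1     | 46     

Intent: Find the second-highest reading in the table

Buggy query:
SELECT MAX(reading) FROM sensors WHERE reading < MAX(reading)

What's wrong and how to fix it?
Bug: The inner MAX is an aggregate inside WHERE, which is not allowed

Fix: Put the inner MAX in a scalar subquery

Corrected query:
SELECT MAX(reading) FROM sensors WHERE reading < (SELECT MAX(reading) FROM sensors)

Result:
MAX(reading)
------------
88.6        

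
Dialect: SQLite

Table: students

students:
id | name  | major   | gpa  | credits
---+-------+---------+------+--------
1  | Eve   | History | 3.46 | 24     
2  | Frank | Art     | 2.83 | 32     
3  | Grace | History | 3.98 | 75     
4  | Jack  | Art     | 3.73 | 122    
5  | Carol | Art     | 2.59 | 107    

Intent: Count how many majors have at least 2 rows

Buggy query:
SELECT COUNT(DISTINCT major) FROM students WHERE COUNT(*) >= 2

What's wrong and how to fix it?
Bug: WHERE filters individual rows, not groups, so a group-level COUNT is invalid there

Fix: Use a subquery that GROUPs and filters with HAVING, then count its rows

Corrected query:
SELECT COUNT(*) FROM (SELECT major FROM students GROUP BY major HAVING COUNT(*) >= 2)

Result:
COUNT(*)
--------
2       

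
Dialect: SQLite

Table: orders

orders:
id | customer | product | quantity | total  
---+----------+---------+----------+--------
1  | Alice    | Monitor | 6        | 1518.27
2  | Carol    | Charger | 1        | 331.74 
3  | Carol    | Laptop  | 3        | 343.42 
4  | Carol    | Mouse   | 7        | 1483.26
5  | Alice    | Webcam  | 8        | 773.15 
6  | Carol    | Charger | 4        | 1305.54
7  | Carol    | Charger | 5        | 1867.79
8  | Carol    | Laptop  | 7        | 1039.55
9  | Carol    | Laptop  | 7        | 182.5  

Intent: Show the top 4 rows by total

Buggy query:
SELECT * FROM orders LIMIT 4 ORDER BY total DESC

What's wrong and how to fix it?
Bug: ORDER BY cannot follow LIMIT; LIMIT is the final clause

Fix: Swap the clauses: ORDER BY first, then LIMIT

Corrected query:
SELECT * FROM orders ORDER BY total DESC LIMIT 4

Result:
id | customer | product | quantity | total  
---+----------+---------+----------+--------
7  | Carol    | Charger | 5        | 1867.79
1  | Alice    | Monitor | 6        | 1518.27
4  | Carol    | Mouse   | 7        | 1483.26
6  | Carol    | Charger | 4        | 1305.54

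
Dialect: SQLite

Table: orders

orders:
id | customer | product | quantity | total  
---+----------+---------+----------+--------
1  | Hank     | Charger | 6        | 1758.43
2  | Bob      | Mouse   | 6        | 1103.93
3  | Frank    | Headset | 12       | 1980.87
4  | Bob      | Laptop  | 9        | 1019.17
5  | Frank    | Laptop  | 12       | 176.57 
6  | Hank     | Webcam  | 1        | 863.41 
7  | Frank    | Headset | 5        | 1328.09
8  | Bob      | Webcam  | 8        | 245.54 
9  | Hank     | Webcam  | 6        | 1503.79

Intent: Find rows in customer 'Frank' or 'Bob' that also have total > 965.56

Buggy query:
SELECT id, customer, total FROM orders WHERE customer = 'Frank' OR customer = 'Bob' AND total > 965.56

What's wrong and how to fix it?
Bug: AND binds tighter than OR, so this parses as customer = 'Frank' OR (customer = 'Bob' AND total > 965.56)

Fix: Group the OR with parentheses (or use IN), then AND the threshold

Corrected query:
SELECT id, customer, total FROM orders WHERE (customer = 'Frank' OR customer = 'Bob') AND total > 965.56

Result:
id | customer | total  
---+----------+--------
2  | Bob      | 1103.93
3  | Frank    | 1980.87
4  | Bob      | 1019.17
7  | Frank    | 1328.09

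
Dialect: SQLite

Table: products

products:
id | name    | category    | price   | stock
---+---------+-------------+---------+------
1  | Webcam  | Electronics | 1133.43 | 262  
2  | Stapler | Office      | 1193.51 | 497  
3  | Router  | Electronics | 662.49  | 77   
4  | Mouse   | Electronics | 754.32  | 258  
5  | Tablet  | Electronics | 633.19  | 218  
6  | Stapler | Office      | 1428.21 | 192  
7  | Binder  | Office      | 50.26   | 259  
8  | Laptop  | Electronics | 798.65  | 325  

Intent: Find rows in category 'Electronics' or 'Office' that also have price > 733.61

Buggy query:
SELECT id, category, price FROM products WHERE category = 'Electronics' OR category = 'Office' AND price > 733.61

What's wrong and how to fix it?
Bug: Without parentheses, AND is evaluated before OR, so the price filter only applies to the 'Office' branch

Fix: Add parentheses around the OR so the AND applies to both alternatives

Corrected query:
SELECT id, category, price FROM products WHERE (category = 'Electronics' OR category = 'Office') AND price > 733.61

Result:
id | category    | price  
---+-------------+--------
1  | Electronics | 1133.43
2  | Office      | 1193.51
4  | Electronics | 754.32 
6  | Office      | 1428.21
8  | Electronics | 798.65 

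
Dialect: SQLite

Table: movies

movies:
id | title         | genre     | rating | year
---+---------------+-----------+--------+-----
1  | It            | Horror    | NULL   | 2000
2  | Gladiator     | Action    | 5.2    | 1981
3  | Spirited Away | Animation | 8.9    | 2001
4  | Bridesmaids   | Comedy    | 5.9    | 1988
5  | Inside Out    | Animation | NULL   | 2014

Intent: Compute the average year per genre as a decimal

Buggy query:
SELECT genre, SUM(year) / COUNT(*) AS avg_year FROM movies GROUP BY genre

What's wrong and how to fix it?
Bug: SUM(year) and COUNT(*) are both integers; the division truncates the fractional part

Fix: Cast one side to REAL so the division keeps the fractional part

Corrected query:
SELECT genre, SUM(year) * 1.0 / COUNT(*) AS avg_year FROM movies GROUP BY genre

Result:
genre     | avg_year
----------+---------
Action    | 1981    
Animation | 2007.5  
Comedy    | 1988    
Horror    | 2000    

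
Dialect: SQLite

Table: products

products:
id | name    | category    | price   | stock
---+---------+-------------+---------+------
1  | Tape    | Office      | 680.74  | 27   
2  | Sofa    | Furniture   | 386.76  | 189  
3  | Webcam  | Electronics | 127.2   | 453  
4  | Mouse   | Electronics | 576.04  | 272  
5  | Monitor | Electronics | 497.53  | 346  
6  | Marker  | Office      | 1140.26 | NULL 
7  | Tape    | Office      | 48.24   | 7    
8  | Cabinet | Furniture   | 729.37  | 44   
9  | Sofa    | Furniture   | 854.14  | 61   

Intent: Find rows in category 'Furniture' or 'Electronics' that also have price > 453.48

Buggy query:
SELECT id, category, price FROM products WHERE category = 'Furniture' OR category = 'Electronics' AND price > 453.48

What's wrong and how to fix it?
Bug: Without parentheses, AND is evaluated before OR, so the price filter only applies to the 'Electronics' branch

Fix: Add parentheses around the OR so the AND applies to both alternatives

Corrected query:
SELECT id, category, price FROM products WHERE (category = 'Furniture' OR category = 'Electronics') AND price > 453.48

Result:
id | category    | price 
---+-------------+-------
4  | Electronics | 576.04
5  | Electronics | 497.53
8  | Furniture   | 729.37
9  | Furniture   | 854.14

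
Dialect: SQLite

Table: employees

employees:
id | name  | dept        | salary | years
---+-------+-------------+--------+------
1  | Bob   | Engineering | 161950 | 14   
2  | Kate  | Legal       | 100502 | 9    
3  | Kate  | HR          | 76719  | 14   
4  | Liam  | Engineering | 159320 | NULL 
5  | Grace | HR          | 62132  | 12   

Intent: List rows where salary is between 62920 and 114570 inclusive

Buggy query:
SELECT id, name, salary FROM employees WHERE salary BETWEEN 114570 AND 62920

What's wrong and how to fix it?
Bug: BETWEEN expects the lower bound first; with 114570 AND 62920 the range is empty

Fix: Write BETWEEN 62920 AND 114570

Corrected query:
SELECT id, name, salary FROM employees WHERE salary BETWEEN 62920 AND 114570

Result:
id | name | salary
---+------+-------
2  | Kate | 100502
3  | Kate | 76719 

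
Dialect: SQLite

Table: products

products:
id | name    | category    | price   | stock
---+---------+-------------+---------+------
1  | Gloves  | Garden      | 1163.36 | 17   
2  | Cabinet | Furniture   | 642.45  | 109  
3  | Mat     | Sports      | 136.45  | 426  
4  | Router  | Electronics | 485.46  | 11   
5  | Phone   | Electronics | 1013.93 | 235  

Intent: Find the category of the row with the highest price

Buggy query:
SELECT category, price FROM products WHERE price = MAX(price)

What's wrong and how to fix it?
Bug: MAX(price) is an aggregate and cannot be used directly in WHERE

Fix: Use a subquery: WHERE price = (SELECT MAX(price) FROM products)

Corrected query:
SELECT category, price FROM products WHERE price = (SELECT MAX(price) FROM products)

Result:
category | price  
---------+--------
Garden   | 1163.36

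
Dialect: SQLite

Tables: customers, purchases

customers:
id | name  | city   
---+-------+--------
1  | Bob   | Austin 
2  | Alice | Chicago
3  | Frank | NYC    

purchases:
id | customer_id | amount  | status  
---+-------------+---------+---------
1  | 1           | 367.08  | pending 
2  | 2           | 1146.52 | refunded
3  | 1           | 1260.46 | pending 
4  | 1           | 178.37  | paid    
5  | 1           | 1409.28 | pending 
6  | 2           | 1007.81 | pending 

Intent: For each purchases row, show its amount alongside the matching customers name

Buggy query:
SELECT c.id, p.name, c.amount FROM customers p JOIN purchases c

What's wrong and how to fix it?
Bug: Missing join condition: each purchases row is matched to all customers rows instead of just its own

Fix: Add ON c.customer_id = p.id to the JOIN

Corrected query:
SELECT c.id, p.name, c.amount FROM customers p JOIN purchases c ON c.customer_id = p.id

Result:
id | name  | amount 
---+-------+--------
1  | Bob   | 367.08 
2  | Alice | 1146.52
3  | Bob   | 1260.46
4  | Bob   | 178.37 
5  | Bob   | 1409.28
6  | Alice | 1007.81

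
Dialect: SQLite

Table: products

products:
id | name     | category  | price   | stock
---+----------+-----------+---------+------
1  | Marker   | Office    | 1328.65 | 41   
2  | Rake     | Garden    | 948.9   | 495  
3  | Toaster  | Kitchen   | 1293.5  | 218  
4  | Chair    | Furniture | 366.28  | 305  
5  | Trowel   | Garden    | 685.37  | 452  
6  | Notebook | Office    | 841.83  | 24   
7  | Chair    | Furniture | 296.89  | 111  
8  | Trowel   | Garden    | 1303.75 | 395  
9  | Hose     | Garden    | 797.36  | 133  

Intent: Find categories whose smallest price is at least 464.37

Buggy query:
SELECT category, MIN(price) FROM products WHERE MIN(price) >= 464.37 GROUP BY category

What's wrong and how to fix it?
Bug: Aggregates like MIN are computed per group after WHERE runs

Fix: Replace WHERE with HAVING after the GROUP BY

Corrected query:
SELECT category, MIN(price) FROM products GROUP BY category HAVING MIN(price) >= 464.37

Result:
category | MIN(price)
---------+-----------
Garden   | 685.37    
Kitchen  | 1293.5    
Office   | 841.83    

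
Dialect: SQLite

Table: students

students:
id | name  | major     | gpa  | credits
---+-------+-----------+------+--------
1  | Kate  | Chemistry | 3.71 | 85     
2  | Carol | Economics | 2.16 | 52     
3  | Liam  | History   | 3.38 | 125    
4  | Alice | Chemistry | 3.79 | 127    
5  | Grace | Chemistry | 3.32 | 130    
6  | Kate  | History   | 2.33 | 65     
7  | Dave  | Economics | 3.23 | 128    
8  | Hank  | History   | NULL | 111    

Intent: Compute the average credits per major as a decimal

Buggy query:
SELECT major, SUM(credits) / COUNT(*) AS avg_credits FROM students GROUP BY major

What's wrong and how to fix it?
Bug: SUM(credits) and COUNT(*) are both integers; the division truncates the fractional part

Fix: Cast one side to REAL so the division keeps the fractional part

Corrected query:
SELECT major, SUM(credits) * 1.0 / COUNT(*) AS avg_credits FROM students GROUP BY major

Result:
major     | avg_credits
----------+------------
Chemistry | 114        
Economics | 90         
History   | 100.333333 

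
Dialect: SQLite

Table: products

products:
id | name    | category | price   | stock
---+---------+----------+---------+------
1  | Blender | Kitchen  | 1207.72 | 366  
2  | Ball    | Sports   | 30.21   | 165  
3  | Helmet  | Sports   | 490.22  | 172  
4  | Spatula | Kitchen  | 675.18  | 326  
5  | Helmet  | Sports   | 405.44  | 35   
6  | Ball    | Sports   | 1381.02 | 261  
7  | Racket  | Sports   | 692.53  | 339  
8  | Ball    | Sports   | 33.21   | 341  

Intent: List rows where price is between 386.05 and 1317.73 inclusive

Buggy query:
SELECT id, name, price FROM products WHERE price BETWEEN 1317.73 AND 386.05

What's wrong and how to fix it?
Bug: BETWEEN expects the lower bound first; with 1317.73 AND 386.05 the range is empty

Fix: Write BETWEEN 386.05 AND 1317.73

Corrected query:
SELECT id, name, price FROM products WHERE price BETWEEN 386.05 AND 1317.73

Result:
id | name    | price  
---+---------+--------
1  | Blender | 1207.72
3  | Helmet  | 490.22 
4  | Spatula | 675.18 
5  | Helmet  | 405.44 
7  | Racket  | 692.53 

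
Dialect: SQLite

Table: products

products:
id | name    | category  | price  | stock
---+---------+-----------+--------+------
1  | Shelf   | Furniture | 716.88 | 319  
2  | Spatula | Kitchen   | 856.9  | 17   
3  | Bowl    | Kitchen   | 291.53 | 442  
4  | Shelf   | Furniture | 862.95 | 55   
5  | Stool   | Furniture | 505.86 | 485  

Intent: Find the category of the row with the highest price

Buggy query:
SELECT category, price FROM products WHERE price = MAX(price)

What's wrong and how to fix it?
Bug: WHERE is evaluated per row; an aggregate over the whole table isn't defined there

Fix: Use a subquery: WHERE price = (SELECT MAX(price) FROM products)

Corrected query:
SELECT category, price FROM products WHERE price = (SELECT MAX(price) FROM products)

Result:
category  | price 
----------+-------
Furniture | 862.95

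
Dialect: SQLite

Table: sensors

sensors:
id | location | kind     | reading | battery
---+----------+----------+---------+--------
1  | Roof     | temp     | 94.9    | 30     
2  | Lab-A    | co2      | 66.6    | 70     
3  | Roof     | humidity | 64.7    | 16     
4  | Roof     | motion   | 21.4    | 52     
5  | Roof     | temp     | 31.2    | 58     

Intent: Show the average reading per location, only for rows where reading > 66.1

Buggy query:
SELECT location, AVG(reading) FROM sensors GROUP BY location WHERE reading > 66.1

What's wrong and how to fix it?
Bug: Row-level WHERE must come before GROUP BY in the clause order

Fix: Move the WHERE clause before GROUP BY

Corrected query:
SELECT location, AVG(reading) FROM sensors WHERE reading > 66.1 GROUP BY location

Result:
location | AVG(reading)
---------+-------------
Lab-A    | 66.6        
Roof     | 94.9        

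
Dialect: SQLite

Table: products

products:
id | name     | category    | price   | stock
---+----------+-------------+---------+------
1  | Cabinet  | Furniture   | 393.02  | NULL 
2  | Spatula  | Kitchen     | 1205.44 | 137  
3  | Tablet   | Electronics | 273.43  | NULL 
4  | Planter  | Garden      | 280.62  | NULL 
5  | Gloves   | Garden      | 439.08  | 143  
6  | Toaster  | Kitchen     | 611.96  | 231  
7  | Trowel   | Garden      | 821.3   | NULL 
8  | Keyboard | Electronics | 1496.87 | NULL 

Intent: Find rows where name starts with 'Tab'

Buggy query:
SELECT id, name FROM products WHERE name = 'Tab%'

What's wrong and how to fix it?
Bug: Wildcards only work with LIKE; '=' treats '%' as a literal character

Fix: Replace '=' with LIKE so 'Tab%' is treated as a pattern

Corrected query:
SELECT id, name FROM products WHERE name LIKE 'Tab%'

Result:
id | name  
---+-------
3  | Tablet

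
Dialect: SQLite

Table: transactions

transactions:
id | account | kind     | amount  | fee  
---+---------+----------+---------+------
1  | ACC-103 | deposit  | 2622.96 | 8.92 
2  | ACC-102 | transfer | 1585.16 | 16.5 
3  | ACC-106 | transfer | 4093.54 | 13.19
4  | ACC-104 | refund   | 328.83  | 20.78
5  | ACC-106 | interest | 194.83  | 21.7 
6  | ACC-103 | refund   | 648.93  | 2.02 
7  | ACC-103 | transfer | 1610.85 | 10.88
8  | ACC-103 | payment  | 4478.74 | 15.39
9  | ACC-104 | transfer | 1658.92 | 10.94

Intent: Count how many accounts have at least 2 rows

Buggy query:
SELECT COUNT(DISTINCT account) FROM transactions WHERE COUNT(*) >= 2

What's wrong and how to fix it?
Bug: WHERE filters individual rows, not groups, so a group-level COUNT is invalid there

Fix: Use a subquery that GROUPs and filters with HAVING, then count its rows

Corrected query:
SELECT COUNT(*) FROM (SELECT account FROM transactions GROUP BY account HAVING COUNT(*) >= 2)

Result:
COUNT(*)
--------
3       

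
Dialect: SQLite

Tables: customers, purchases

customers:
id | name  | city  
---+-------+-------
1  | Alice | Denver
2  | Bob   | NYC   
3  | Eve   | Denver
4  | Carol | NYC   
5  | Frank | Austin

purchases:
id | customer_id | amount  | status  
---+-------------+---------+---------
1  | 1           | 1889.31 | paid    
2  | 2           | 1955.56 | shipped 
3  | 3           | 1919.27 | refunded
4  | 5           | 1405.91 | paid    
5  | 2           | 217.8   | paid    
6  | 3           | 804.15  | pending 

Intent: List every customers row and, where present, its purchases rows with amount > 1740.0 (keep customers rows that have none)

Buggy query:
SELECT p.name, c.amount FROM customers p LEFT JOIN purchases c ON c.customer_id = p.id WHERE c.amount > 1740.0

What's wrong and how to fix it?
Bug: A WHERE condition on the right-hand table after LEFT JOIN drops unmatched parents

Fix: Put 'c.amount > 1740.0' in the JOIN's ON clause instead of WHERE

Corrected query:
SELECT p.name, c.amount FROM customers p LEFT JOIN purchases c ON c.customer_id = p.id AND c.amount > 1740.0

Result:
name  | amount 
------+--------
Alice | 1889.31
Bob   | 1955.56
Eve   | 1919.27
Carol | NULL   
Frank | NULL   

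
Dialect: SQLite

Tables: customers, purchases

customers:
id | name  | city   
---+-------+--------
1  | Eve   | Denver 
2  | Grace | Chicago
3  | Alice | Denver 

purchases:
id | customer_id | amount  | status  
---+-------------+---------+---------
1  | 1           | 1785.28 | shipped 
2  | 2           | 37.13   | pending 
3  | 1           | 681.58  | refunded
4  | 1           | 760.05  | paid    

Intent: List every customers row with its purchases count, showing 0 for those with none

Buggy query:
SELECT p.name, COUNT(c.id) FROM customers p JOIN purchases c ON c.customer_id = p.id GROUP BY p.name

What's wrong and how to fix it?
Bug: An inner join excludes parents with zero children

Fix: Use LEFT JOIN so parents without children still appear (COUNT(c.id) gives 0)

Corrected query:
SELECT p.name, COUNT(c.id) FROM customers p LEFT JOIN purchases c ON c.customer_id = p.id GROUP BY p.name

Result:
name  | COUNT(c.id)
------+------------
Alice | 0          
Eve   | 3          
Grace | 1          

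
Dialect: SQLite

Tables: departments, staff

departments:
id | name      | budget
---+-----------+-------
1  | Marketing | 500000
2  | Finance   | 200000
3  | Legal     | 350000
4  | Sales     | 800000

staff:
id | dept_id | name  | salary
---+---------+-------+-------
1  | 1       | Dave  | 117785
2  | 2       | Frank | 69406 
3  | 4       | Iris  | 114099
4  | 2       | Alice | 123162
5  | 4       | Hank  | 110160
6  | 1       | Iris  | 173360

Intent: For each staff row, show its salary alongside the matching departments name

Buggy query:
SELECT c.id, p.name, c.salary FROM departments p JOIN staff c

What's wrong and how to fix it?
Bug: Missing join condition: each staff row is matched to all departments rows instead of just its own

Fix: Specify the join condition linking the foreign key to the parent id

Corrected query:
SELECT c.id, p.name, c.salary FROM departments p JOIN staff c ON c.dept_id = p.id

Result:
id | name      | salary
---+-----------+-------
1  | Marketing | 117785
2  | Finance   | 69406 
3  | Sales     | 114099
4  | Finance   | 123162
5  | Sales     | 110160
6  | Marketing | 173360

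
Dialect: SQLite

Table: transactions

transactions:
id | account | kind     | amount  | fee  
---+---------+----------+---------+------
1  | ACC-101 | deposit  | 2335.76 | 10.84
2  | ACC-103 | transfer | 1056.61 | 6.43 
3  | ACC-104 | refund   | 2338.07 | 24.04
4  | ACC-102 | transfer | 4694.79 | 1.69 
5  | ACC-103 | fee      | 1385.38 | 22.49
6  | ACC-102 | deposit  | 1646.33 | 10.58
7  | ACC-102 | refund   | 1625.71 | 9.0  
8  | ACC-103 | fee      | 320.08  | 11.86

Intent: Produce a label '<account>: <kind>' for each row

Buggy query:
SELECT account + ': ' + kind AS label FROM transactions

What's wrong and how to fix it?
Bug: '+' is numeric addition; on text columns SQLite converts them to 0 instead of concatenating

Fix: Replace + with || to concatenate text

Corrected query:
SELECT account || ': ' || kind AS label FROM transactions

Result:
label            
-----------------
ACC-101: deposit 
ACC-103: transfer
ACC-104: refund  
ACC-102: transfer
ACC-103: fee     
ACC-102: deposit 
ACC-102: refund  
ACC-103: fee     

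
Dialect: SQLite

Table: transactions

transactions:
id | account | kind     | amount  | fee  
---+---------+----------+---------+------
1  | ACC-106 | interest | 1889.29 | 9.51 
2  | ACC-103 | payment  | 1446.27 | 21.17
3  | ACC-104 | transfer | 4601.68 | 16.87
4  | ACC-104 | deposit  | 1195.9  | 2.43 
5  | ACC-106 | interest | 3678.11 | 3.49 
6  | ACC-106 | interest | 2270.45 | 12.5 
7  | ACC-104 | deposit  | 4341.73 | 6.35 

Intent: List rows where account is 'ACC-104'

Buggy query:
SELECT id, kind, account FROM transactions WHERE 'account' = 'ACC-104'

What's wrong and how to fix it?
Bug: 'account' in single quotes is a string literal, not the column; the comparison is literal-vs-literal and never true

Fix: Remove the quotes around the column name (or use double quotes for an identifier)

Corrected query:
SELECT id, kind, account FROM transactions WHERE account = 'ACC-104'

Result:
id | kind     | account
---+----------+--------
3  | transfer | ACC-104
4  | deposit  | ACC-104
7  | deposit  | ACC-104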